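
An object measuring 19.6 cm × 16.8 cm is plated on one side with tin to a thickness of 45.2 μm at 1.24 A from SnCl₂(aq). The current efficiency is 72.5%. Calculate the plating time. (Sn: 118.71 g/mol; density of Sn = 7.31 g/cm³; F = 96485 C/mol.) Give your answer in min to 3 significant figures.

Plated area = 19.6 × 16.8 = 329.3 cm²
Volume = 329.3 × 45.2×10⁻⁴ cm = 1.488 cm³
m(Sn) = 1.488 × 7.31 = 10.88 g
n(Sn) = 10.88 / 118.71 = 0.09165 mol; n(e⁻) = 2 × 0.09165 = 0.1833 mol
Q = 0.1833 × 96485 / 0.725 = 24390 C
t = 24390 / 1.24 = 19670 s = 328 min

328 min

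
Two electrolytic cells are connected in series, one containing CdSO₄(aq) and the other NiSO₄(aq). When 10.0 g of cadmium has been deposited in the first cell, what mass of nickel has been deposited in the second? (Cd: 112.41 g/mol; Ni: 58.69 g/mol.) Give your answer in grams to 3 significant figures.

n(Cd) = 10.0 / 112.41 = 0.08896 mol
Cd²⁺ + 2e⁻ → Cd, so n(e⁻) = 2 × 0.08896 = 0.1779 mol
Same current for the same time ⇒ same n(e⁻) = 0.1779 mol in both cells.
Ni²⁺ + 2e⁻ → Ni, so n(Ni) = 0.1779 / 2 = 0.08895 mol
m(Ni) = 0.08895 × 58.69 = 5.22 g

5.22 g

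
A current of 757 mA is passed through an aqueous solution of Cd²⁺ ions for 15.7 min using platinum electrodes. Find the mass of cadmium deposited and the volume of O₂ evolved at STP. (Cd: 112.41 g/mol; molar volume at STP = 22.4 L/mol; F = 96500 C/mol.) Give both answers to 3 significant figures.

Q = 0.757 × 942 = 713.1 C; n(e⁻) = 713.1 / 96500 = 0.007390 mol
Cathode: Cd²⁺ + 2e⁻ → Cd → n(Cd) = 0.007390/2 = 0.003695 mol → 0.415 g
Anode: 2H₂O → O₂ + 4H⁺ + 4e⁻ → n(O₂) = 0.007390/4 = 0.001848 mol → 0.0414 L

0.415 g Cd; 0.0414 L O₂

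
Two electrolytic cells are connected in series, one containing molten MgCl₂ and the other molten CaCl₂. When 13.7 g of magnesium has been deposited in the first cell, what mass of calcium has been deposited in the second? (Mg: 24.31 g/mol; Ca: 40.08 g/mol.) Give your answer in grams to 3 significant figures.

22.6 g

n(Mg) = 13.7 / 24.31 = 0.5636 mol
Mg²⁺ + 2e⁻ → Mg, so n(e⁻) = 2 × 0.5636 = 1.127 mol
Same current for the same time ⇒ same n(e⁻) = 1.127 mol in both cells.
Ca²⁺ + 2e⁻ → Ca, so n(Ca) = 1.127 / 2 = 0.5635 mol
m(Ca) = 0.5635 × 40.08 = 22.6 g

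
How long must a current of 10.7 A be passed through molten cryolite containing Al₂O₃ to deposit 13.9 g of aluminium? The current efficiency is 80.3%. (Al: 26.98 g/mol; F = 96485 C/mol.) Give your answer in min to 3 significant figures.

289 min

n(Al) = 13.9 / 26.98 = 0.5152 mol
Al³⁺ + 3e⁻ → Al, so n(e⁻) = 3 × 0.5152 = 1.546 mol
Q = 1.546 × 96485 / 0.803 = 1.858×10^5 C
t = Q / I = 1.858×10^5 / 10.7 = 17360 s = 289 min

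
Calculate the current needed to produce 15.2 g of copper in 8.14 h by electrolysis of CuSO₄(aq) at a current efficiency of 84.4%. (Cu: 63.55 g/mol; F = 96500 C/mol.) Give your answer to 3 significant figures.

1.87 A

n(Cu) = 15.2 / 63.55 = 0.2392 mol
Cu²⁺ + 2e⁻ → Cu, so n(e⁻) = 2 × 0.2392 = 0.4784 mol
Q = 0.4784 × 96500 / 0.844 = 54700 C
I = Q / t = 54700 / 29304 s = 1.87 A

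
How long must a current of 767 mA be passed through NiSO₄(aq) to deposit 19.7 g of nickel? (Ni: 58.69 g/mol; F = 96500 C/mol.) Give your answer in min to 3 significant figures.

1410 min

n(Ni) = 19.7 / 58.69 = 0.3357 mol
Ni²⁺ + 2e⁻ → Ni, so n(e⁻) = 2 × 0.3357 = 0.6714 mol
Q = 0.6714 × 96500 = 64790 C
t = Q / I = 64790 / 0.767 = 84470 s = 1410 min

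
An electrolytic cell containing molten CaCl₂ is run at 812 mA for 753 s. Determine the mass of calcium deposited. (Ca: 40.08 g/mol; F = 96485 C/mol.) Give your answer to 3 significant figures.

0.127 g

Q = 0.812 A × 753 s = 611.4 C
n(e⁻) = 611.4 / 96485 = 0.006337 mol
Ca²⁺ + 2e⁻ → Ca, so n(Ca) = 0.006337 / 2 = 0.003169 mol
m = 0.003169 × 40.08 = 0.127 g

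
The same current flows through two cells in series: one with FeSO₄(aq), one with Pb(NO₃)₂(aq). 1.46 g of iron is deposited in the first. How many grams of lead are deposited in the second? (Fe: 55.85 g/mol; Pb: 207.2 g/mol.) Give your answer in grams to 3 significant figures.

5.42 g

n(Fe) = 1.46 / 55.85 = 0.02614 mol
Fe²⁺ + 2e⁻ → Fe, so n(e⁻) = 2 × 0.02614 = 0.05228 mol
Since the cells are in series, n(e⁻) in the Pb cell is also 0.05228 mol.
Pb²⁺ + 2e⁻ → Pb, so n(Pb) = 0.05228 / 2 = 0.02614 mol
m(Pb) = 0.02614 × 207.2 = 5.42 g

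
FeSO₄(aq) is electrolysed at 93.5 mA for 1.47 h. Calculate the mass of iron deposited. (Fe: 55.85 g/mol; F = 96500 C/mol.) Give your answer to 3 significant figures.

0.143 g

Q = It = 0.0935 × 5292 = 494.8 C
n(e⁻) = 494.8 / 96500 = 0.005127 mol
Fe²⁺ + 2e⁻ → Fe, so n(Fe) = 0.005127 / 2 = 0.002564 mol
m = 0.002564 × 55.85 = 0.143 g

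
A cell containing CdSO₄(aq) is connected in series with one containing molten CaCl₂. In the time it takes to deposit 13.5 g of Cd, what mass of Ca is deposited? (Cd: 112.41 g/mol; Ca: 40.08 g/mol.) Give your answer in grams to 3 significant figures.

n(Cd) = 13.5 / 112.41 = 0.1201 mol
Cd²⁺ + 2e⁻ → Cd, so n(e⁻) = 2 × 0.1201 = 0.2402 mol
The cells are in series, so the same charge (and hence the same n(e⁻) = 0.2402 mol) passes through both.
Ca²⁺ + 2e⁻ → Ca, so n(Ca) = 0.2402 / 2 = 0.1201 mol
m(Ca) = 0.1201 × 40.08 = 4.81 g

4.81 g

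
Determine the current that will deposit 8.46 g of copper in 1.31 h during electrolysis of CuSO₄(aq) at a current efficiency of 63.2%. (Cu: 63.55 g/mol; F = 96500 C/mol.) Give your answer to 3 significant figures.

n(Cu) = 8.46 / 63.55 = 0.1331 mol
Cu²⁺ + 2e⁻ → Cu, so n(e⁻) = 2 × 0.1331 = 0.2662 mol
Q = 0.2662 × 96500 / 0.632 = 40650 C
I = Q / t = 40650 / 4716 s = 8.62 A

8.62 A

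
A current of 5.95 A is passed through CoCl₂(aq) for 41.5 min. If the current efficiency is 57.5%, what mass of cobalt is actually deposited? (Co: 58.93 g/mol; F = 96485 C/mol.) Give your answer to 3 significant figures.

Q = 5.95 × 2490 = 14820 C
n(e⁻) = 14820 / 96485 = 0.1536 mol
Co²⁺ + 2e⁻ → Co, so theoretical m(Co) = 0.07680 × 58.93 = 4.526 g
Actual mass = 57.5% × 4.526 = 2.60 g

2.60 g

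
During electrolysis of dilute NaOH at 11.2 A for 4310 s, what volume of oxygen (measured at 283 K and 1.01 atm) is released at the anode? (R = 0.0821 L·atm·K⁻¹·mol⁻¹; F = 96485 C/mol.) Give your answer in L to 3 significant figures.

2.88 L

Q = 11.2 A × 4310 s = 48270 C
n(e⁻) = 48270 / 96485 = 0.5003 mol
2H₂O → O₂ + 4H⁺ + 4e⁻, so n(O₂) = 0.5003 / 4 = 0.1251 mol
V = nRT/P = 0.1251 × 0.0821 × 283 / 1.01 = 2.878 L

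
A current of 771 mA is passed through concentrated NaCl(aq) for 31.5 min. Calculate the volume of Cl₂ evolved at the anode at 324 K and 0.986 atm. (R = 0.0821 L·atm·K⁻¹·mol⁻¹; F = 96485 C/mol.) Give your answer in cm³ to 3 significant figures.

204 cm³

Q = 0.771 A × 1890 s = 1457 C
n(e⁻) = Q/F = 1457/96485 = 0.01510 mol
2Cl⁻ → Cl₂ + 2e⁻, so n(Cl₂) = 0.01510 / 2 = 0.007550 mol
V = nRT/P = 0.007550 × 0.0821 × 324 / 0.986 = 0.2037 L
= 204 cm³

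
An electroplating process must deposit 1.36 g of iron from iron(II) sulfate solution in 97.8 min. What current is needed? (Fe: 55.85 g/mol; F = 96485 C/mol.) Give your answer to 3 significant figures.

0.801 A

n(Fe) = 1.36 / 55.85 = 0.02435 mol
Fe²⁺ + 2e⁻ → Fe, so n(e⁻) = 2 × 0.02435 = 0.04870 mol
Q = 0.04870 × 96485 = 4699 C
I = Q / t = 4699 / 5868 s = 0.801 A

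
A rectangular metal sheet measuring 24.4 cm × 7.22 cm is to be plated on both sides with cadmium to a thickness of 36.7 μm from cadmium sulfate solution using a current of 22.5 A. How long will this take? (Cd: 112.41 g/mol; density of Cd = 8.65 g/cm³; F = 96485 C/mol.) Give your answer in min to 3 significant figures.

Plated area = 2 × 24.4 × 7.22 = 352.3 cm²
Volume = 352.3 × 36.7×10⁻⁴ cm = 1.293 cm³
m(Cd) = 1.293 × 8.65 = 11.18 g
n(Cd) = 11.18 / 112.41 = 0.09946 mol; n(e⁻) = 2 × 0.09946 = 0.1989 mol
Q = 0.1989 × 96485 = 19190 C
t = 19190 / 22.5 = 852.9 s = 14.2 min

14.2 min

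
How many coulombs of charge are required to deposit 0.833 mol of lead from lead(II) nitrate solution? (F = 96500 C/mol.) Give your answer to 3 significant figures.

1.61×10^5 C

Pb²⁺ + 2e⁻ → Pb, so n(e⁻) = 2 × 0.833 = 1.666 mol
Q = 1.666 × 96500 = 1.608×10^5 C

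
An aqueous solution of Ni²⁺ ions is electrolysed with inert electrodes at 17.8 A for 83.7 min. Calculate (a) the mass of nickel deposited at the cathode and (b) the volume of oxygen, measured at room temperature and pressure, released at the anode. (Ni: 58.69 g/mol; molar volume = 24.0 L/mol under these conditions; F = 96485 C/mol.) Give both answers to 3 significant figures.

Q = 17.8 × 5022 = 89390 C; n(e⁻) = 89390 / 96485 = 0.9265 mol
Cathode: Ni²⁺ + 2e⁻ → Ni → n(Ni) = 0.9265/2 = 0.4633 mol → 27.2 g
Anode: 2H₂O → O₂ + 4H⁺ + 4e⁻ → n(O₂) = 0.9265/4 = 0.2316 mol → 5.56 L

27.2 g Ni; 5.56 L O₂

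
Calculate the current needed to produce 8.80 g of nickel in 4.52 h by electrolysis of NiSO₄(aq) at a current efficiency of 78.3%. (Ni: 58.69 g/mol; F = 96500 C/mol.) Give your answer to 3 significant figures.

n(Ni) = 8.80 / 58.69 = 0.1499 mol
Ni²⁺ + 2e⁻ → Ni, so n(e⁻) = 2 × 0.1499 = 0.2998 mol
Q = 0.2998 × 96500 / 0.783 = 36950 C
I = Q / t = 36950 / 16272 s = 2.27 A

2.27 A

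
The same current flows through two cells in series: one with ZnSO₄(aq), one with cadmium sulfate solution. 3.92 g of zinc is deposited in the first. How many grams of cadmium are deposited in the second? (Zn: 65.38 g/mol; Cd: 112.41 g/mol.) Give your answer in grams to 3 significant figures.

n(Zn) = 3.92 / 65.38 = 0.05996 mol
Zn²⁺ + 2e⁻ → Zn, so n(e⁻) = 2 × 0.05996 = 0.1199 mol
In series, the same 0.1199 mol of electrons flows through the second cell.
Cd²⁺ + 2e⁻ → Cd, so n(Cd) = 0.1199 / 2 = 0.05995 mol
m(Cd) = 0.05995 × 112.41 = 6.74 g

6.74 g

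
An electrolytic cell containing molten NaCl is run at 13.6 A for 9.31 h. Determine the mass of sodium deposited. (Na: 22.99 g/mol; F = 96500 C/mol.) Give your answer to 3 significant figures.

109 g

Q = 13.6 A × 33516 s = 4.558×10^5 C
Moles of electrons = 4.558×10^5 / 96500 = 4.723 mol
Na⁺ + e⁻ → Na, so n(Na) = 4.723 mol
m = 4.723 × 22.99 = 109 g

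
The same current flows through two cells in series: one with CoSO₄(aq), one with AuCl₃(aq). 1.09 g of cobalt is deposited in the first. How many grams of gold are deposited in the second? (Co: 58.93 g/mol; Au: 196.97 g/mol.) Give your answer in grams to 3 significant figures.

2.43 g

n(Co) = 1.09 / 58.93 = 0.01850 mol
Co²⁺ + 2e⁻ → Co, so n(e⁻) = 2 × 0.01850 = 0.03700 mol
Since the cells are in series, n(e⁻) in the Au cell is also 0.03700 mol.
Au³⁺ + 3e⁻ → Au, so n(Au) = 0.03700 / 3 = 0.01233 mol
m(Au) = 0.01233 × 196.97 = 2.43 g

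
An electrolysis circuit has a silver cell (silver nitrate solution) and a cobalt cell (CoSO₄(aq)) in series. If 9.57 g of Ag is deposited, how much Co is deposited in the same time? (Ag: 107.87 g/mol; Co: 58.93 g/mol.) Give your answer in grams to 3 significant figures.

2.61 g

n(Ag) = 9.57 / 107.87 = 0.08872 mol
Ag⁺ + e⁻ → Ag, so n(e⁻) = 0.08872 mol
Same current for the same time ⇒ same n(e⁻) = 0.08872 mol in both cells.
Co²⁺ + 2e⁻ → Co, so n(Co) = 0.08872 / 2 = 0.04436 mol
m(Co) = 0.04436 × 58.93 = 2.61 g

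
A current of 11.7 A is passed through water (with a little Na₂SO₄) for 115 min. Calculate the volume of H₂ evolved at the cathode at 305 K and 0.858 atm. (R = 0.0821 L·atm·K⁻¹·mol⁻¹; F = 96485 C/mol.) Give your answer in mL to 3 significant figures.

Q = It = 11.7 × 6900 = 80730 C
n(e⁻) = Q/F = 80730/96485 = 0.8367 mol
2H⁺ + 2e⁻ → H₂, so n(H₂) = 0.8367 / 2 = 0.4184 mol
V = nRT/P = 0.4184 × 0.0821 × 305 / 0.858 = 12.21 L
= 12200 mL

12200 mL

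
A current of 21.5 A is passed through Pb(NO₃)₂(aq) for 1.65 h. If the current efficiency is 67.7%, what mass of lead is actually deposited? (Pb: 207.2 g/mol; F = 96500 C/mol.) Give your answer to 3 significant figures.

92.8 g

Q = 21.5 × 5940 = 1.277×10^5 C
n(e⁻) = 1.277×10^5 / 96500 = 1.323 mol
Pb²⁺ + 2e⁻ → Pb, so theoretical m(Pb) = 0.6615 × 207.2 = 137.1 g
Actual mass = 67.7% × 137.1 = 92.8 g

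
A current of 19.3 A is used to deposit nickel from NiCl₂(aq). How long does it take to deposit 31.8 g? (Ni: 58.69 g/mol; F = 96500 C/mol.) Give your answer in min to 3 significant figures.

90.3 min

n(Ni) = 31.8 / 58.69 = 0.5418 mol
Ni²⁺ + 2e⁻ → Ni, so n(e⁻) = 2 × 0.5418 = 1.084 mol
Q = 1.084 × 96500 = 1.046×10^5 C
t = Q / I = 1.046×10^5 / 19.3 = 5420 s = 90.3 min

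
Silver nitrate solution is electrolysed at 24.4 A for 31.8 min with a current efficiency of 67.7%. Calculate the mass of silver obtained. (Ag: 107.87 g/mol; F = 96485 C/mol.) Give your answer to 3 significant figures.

35.2 g

Q = 24.4 × 1908 = 46560 C
n(e⁻) = 46560 / 96485 = 0.4826 mol
Ag⁺ + e⁻ → Ag, so theoretical m(Ag) = 0.4826 × 107.87 = 52.06 g
Actual mass = 67.7% × 52.06 = 35.2 g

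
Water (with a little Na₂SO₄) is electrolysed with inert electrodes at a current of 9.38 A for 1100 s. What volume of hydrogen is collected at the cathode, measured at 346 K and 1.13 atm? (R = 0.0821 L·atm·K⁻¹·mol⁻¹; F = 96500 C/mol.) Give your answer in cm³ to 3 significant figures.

1340 cm³

Q = 9.38 A × 1100 s = 10320 C
n(e⁻) = 10320 / 96500 = 0.1069 mol
2H⁺ + 2e⁻ → H₂, so n(H₂) = 0.1069 / 2 = 0.05345 mol
V = nRT/P = 0.05345 × 0.0821 × 346 / 1.13 = 1.344 L
= 1340 cm³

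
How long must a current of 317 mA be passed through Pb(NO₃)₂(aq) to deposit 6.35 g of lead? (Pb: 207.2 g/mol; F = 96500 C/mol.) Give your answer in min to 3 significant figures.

311 min

n(Pb) = 6.35 / 207.2 = 0.03065 mol
Pb²⁺ + 2e⁻ → Pb, so n(e⁻) = 2 × 0.03065 = 0.06130 mol
Q = 0.06130 × 96500 = 5915 C
t = Q / I = 5915 / 0.317 = 18660 s = 311 min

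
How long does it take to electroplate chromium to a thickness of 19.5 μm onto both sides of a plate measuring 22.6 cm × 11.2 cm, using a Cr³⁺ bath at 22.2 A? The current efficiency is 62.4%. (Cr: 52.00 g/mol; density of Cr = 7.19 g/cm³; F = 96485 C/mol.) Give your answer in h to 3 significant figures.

Plated area = 2 × 22.6 × 11.2 = 506.2 cm²
Volume = 506.2 × 19.5×10⁻⁴ cm = 0.9871 cm³
m(Cr) = 0.9871 × 7.19 = 7.097 g
n(Cr) = 7.097 / 52.00 = 0.1365 mol; n(e⁻) = 3 × 0.1365 = 0.4095 mol
Q = 0.4095 × 96485 / 0.624 = 63320 C
t = 63320 / 22.2 = 2852 s = 0.792 h

0.792 h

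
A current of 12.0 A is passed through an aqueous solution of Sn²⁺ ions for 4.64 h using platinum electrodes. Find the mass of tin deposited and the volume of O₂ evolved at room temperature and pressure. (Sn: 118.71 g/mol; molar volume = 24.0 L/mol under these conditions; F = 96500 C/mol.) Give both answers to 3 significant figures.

123 g Sn; 12.5 L O₂

Q = 12.0 × 16704 = 2.004×10^5 C; n(e⁻) = 2.004×10^5 / 96500 = 2.077 mol
Cathode: Sn²⁺ + 2e⁻ → Sn → n(Sn) = 2.077/2 = 1.039 mol → 123 g
Anode: 2H₂O → O₂ + 4H⁺ + 4e⁻ → n(O₂) = 2.077/4 = 0.5193 mol → 12.5 L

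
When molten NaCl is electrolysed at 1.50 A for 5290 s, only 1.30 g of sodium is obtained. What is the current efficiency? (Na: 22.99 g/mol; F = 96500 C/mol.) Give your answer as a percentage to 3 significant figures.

Q = 1.50 × 5290 = 7935 C
n(e⁻) = 7935 / 96500 = 0.08223 mol
Na⁺ + e⁻ → Na, so theoretical n(Na) = 0.08223 mol → 1.890 g
Efficiency = 1.30 / 1.890 = 0.6878 = 68.8%

68.8%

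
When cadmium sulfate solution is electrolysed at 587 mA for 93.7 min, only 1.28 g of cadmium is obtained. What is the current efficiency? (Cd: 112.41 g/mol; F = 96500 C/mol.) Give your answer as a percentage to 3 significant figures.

66.6%

Q = 0.587 × 5622 = 3300 C
n(e⁻) = 3300 / 96500 = 0.03420 mol
Cd²⁺ + 2e⁻ → Cd, so theoretical n(Cd) = 0.01710 mol → 1.922 g
Efficiency = 1.28 / 1.922 = 0.6660 = 66.6%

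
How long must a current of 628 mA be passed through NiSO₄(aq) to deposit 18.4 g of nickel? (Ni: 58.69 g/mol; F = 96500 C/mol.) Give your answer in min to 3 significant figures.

1610 min

n(Ni) = 18.4 / 58.69 = 0.3135 mol
Ni²⁺ + 2e⁻ → Ni, so n(e⁻) = 2 × 0.3135 = 0.6270 mol
Q = 0.6270 × 96500 = 60510 C
t = Q / I = 60510 / 0.628 = 96350 s = 1610 min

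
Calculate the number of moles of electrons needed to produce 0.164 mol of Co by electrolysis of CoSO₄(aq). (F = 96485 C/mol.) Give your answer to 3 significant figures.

Co²⁺ + 2e⁻ → Co, so n(e⁻) = 2 × 0.164 = 0.3280 mol

0.328 mol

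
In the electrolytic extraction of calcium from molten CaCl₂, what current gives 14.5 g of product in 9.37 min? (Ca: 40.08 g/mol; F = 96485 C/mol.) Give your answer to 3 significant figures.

124 A

n(Ca) = 14.5 / 40.08 = 0.3618 mol
Ca²⁺ + 2e⁻ → Ca, so n(e⁻) = 2 × 0.3618 = 0.7236 mol
Q = 0.7236 × 96485 = 69820 C
I = Q / t = 69820 / 562.2 s = 124 A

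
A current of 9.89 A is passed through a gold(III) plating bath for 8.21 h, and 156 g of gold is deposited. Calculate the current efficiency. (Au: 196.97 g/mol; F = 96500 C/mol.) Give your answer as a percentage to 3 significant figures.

Q = 9.89 × 29556 = 2.923×10^5 C
n(e⁻) = 2.923×10^5 / 96500 = 3.029 mol
Au³⁺ + 3e⁻ → Au, so theoretical n(Au) = 1.010 mol → 198.9 g
Efficiency = 156 / 198.9 = 0.7843 = 78.4%

78.4%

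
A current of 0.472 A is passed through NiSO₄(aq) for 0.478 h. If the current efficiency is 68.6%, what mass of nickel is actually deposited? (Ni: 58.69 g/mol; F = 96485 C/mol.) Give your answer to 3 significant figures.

0.169 g

Q = 0.472 × 1720.8 = 812.2 C
n(e⁻) = 812.2 / 96485 = 0.008418 mol
Ni²⁺ + 2e⁻ → Ni, so theoretical m(Ni) = 0.004209 × 58.69 = 0.2470 g
Actual mass = 68.6% × 0.2470 = 0.169 g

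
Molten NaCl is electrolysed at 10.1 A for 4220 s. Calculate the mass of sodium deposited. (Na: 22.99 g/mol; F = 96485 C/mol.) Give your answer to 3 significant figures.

Charge passed = 10.1 × 4220 = 42620 C
n(e⁻) = 42620 / 96485 = 0.4417 mol
Na⁺ + e⁻ → Na, so n(Na) = 0.4417 mol
m = 0.4417 × 22.99 = 10.2 g

10.2 g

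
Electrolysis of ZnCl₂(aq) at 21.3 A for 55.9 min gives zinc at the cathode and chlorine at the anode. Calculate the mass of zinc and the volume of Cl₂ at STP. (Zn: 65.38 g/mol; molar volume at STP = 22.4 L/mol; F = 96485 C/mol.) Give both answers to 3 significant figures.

24.2 g Zn; 8.29 L Cl₂

Q = 21.3 × 3354 = 71440 C; n(e⁻) = 71440 / 96485 = 0.7404 mol
Cathode: Zn²⁺ + 2e⁻ → Zn → n(Zn) = 0.7404/2 = 0.3702 mol → 24.2 g
Anode: 2Cl⁻ → Cl₂ + 2e⁻ → n(Cl₂) = 0.7404/2 = 0.3702 mol → 8.29 L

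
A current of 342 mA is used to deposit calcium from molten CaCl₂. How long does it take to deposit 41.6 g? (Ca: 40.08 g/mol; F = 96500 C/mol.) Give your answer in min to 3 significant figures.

n(Ca) = 41.6 / 40.08 = 1.038 mol
Ca²⁺ + 2e⁻ → Ca, so n(e⁻) = 2 × 1.038 = 2.076 mol
Q = 2.076 × 96500 = 2.003×10^5 C
t = Q / I = 2.003×10^5 / 0.342 = 5.857×10^5 s = 9760 min

9760 min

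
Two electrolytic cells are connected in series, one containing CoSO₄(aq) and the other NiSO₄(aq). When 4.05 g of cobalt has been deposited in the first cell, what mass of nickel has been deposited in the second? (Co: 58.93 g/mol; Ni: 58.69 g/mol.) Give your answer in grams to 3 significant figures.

4.03 g

n(Co) = 4.05 / 58.93 = 0.06873 mol
Co²⁺ + 2e⁻ → Co, so n(e⁻) = 2 × 0.06873 = 0.1375 mol
Same current for the same time ⇒ same n(e⁻) = 0.1375 mol in both cells.
Ni²⁺ + 2e⁻ → Ni, so n(Ni) = 0.1375 / 2 = 0.06875 mol
m(Ni) = 0.06875 × 58.69 = 4.03 g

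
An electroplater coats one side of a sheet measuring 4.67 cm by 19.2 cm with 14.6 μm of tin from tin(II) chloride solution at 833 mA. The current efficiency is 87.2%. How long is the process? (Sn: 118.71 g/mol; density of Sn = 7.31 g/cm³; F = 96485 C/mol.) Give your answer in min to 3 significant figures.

Plated area = 4.67 × 19.2 = 89.66 cm²
Volume = 89.66 × 14.6×10⁻⁴ cm = 0.1309 cm³
m(Sn) = 0.1309 × 7.31 = 0.9569 g
n(Sn) = 0.9569 / 118.71 = 0.008061 mol; n(e⁻) = 2 × 0.008061 = 0.01612 mol
Q = 0.01612 × 96485 / 0.872 = 1784 C
t = 1784 / 0.833 = 2142 s = 35.7 min

35.7 min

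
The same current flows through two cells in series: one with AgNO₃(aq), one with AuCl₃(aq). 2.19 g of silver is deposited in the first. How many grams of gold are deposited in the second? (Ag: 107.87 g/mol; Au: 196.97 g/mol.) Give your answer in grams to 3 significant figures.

1.33 g

n(Ag) = 2.19 / 107.87 = 0.02030 mol
Ag⁺ + e⁻ → Ag, so n(e⁻) = 0.02030 mol
In series, the same 0.02030 mol of electrons flows through the second cell.
Au³⁺ + 3e⁻ → Au, so n(Au) = 0.02030 / 3 = 0.006767 mol
m(Au) = 0.006767 × 196.97 = 1.33 g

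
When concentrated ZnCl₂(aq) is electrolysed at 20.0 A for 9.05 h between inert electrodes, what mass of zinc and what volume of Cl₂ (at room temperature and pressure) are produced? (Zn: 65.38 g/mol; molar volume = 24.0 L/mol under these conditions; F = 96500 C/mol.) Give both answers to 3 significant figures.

Q = 20.0 × 32580 = 6.516×10^5 C; n(e⁻) = 6.516×10^5 / 96500 = 6.752 mol
Cathode: Zn²⁺ + 2e⁻ → Zn → n(Zn) = 6.752/2 = 3.376 mol → 221 g
Anode: 2Cl⁻ → Cl₂ + 2e⁻ → n(Cl₂) = 6.752/2 = 3.376 mol → 81.0 L

221 g Zn; 81.0 L Cl₂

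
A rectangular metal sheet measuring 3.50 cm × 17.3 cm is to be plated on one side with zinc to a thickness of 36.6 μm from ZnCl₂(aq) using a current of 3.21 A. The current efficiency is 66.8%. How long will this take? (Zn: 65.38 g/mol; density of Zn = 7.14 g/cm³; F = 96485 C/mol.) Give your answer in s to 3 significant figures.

2180 s

Plated area = 3.50 × 17.3 = 60.55 cm²
Volume = 60.55 × 36.6×10⁻⁴ cm = 0.2216 cm³
m(Zn) = 0.2216 × 7.14 = 1.582 g
n(Zn) = 1.582 / 65.38 = 0.02420 mol; n(e⁻) = 2 × 0.02420 = 0.04840 mol
Q = 0.04840 × 96485 / 0.668 = 6991 C
t = 6991 / 3.21 = 2178 s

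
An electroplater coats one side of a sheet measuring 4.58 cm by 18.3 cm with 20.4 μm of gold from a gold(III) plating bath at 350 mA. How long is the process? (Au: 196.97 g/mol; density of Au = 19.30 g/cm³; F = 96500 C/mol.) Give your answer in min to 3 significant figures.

Plated area = 4.58 × 18.3 = 83.81 cm²
Volume = 83.81 × 20.4×10⁻⁴ cm = 0.1710 cm³
m(Au) = 0.1710 × 19.30 = 3.300 g
n(Au) = 3.300 / 196.97 = 0.01675 mol; n(e⁻) = 3 × 0.01675 = 0.05025 mol
Q = 0.05025 × 96500 = 4849 C
t = 4849 / 0.350 = 13850 s = 231 min

231 min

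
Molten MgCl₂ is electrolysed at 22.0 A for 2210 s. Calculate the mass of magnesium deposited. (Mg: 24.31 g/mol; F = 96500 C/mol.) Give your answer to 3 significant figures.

6.12 g

Q = It = 22.0 × 2210 = 48620 C
n(e⁻) = Q/F = 48620/96500 = 0.5038 mol
Mg²⁺ + 2e⁻ → Mg, so n(Mg) = 0.5038 / 2 = 0.2519 mol
m = 0.2519 × 24.31 = 6.12 g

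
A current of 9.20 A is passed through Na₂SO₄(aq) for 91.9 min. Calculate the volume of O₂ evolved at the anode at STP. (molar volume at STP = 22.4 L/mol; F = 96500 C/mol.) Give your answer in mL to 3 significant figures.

Charge passed = 9.20 × 5514 = 50730 C
n(e⁻) = Q/F = 50730/96500 = 0.5257 mol
2H₂O → O₂ + 4H⁺ + 4e⁻, so n(O₂) = 0.5257 / 4 = 0.1314 mol
V = 0.1314 × 22.4 = 2.943 L
= 2940 mL

2940 mL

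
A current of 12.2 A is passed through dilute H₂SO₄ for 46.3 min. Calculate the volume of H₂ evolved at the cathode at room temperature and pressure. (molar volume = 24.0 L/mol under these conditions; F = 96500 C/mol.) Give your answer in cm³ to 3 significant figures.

Q = It = 12.2 × 2778 = 33890 C
n(e⁻) = 33890 / 96500 = 0.3512 mol
2H⁺ + 2e⁻ → H₂, so n(H₂) = 0.3512 / 2 = 0.1756 mol
V = 0.1756 × 24.0 = 4.214 L
= 4210 cm³

4210 cm³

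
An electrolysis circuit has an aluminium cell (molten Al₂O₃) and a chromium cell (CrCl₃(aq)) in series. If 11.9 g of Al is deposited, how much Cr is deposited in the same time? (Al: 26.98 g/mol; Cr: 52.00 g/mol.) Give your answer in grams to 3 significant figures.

22.9 g

n(Al) = 11.9 / 26.98 = 0.4411 mol
Al³⁺ + 3e⁻ → Al, so n(e⁻) = 3 × 0.4411 = 1.323 mol
The cells are in series, so the same charge (and hence the same n(e⁻) = 1.323 mol) passes through both.
Cr³⁺ + 3e⁻ → Cr, so n(Cr) = 1.323 / 3 = 0.4410 mol
m(Cr) = 0.4410 × 52.00 = 22.9 g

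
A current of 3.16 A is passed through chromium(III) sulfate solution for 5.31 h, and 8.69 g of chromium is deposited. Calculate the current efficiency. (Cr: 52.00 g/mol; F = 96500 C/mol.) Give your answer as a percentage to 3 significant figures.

80.1%

Q = 3.16 × 19116 = 60410 C
n(e⁻) = 60410 / 96500 = 0.6260 mol
Cr³⁺ + 3e⁻ → Cr, so theoretical n(Cr) = 0.2087 mol → 10.85 g
Efficiency = 8.69 / 10.85 = 0.8009 = 80.1%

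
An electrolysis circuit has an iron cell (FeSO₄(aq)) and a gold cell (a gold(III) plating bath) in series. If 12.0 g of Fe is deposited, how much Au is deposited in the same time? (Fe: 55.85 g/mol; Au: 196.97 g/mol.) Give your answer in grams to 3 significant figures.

28.2 g

n(Fe) = 12.0 / 55.85 = 0.2149 mol
Fe²⁺ + 2e⁻ → Fe, so n(e⁻) = 2 × 0.2149 = 0.4298 mol
In series, the same 0.4298 mol of electrons flows through the second cell.
Au³⁺ + 3e⁻ → Au, so n(Au) = 0.4298 / 3 = 0.1433 mol
m(Au) = 0.1433 × 196.97 = 28.2 g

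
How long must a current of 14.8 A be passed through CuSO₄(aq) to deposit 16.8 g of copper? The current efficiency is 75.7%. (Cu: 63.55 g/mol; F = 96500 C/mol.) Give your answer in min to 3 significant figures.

n(Cu) = 16.8 / 63.55 = 0.2644 mol
Cu²⁺ + 2e⁻ → Cu, so n(e⁻) = 2 × 0.2644 = 0.5288 mol
Q = 0.5288 × 96500 / 0.757 = 67410 C
t = Q / I = 67410 / 14.8 = 4555 s = 75.9 min

75.9 min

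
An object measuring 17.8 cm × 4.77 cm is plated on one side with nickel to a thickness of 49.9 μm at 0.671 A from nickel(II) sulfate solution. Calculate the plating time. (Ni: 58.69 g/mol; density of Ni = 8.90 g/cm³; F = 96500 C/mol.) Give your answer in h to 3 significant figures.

Plated area = 17.8 × 4.77 = 84.91 cm²
Volume = 84.91 × 49.9×10⁻⁴ cm = 0.4237 cm³
m(Ni) = 0.4237 × 8.90 = 3.771 g
n(Ni) = 3.771 / 58.69 = 0.06425 mol; n(e⁻) = 2 × 0.06425 = 0.1285 mol
Q = 0.1285 × 96500 = 12400 C
t = 12400 / 0.671 = 18480 s = 5.13 h

5.13 h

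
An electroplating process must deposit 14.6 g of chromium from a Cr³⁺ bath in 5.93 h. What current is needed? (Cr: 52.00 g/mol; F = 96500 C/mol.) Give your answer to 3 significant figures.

n(Cr) = 14.6 / 52.00 = 0.2808 mol
Cr³⁺ + 3e⁻ → Cr, so n(e⁻) = 3 × 0.2808 = 0.8424 mol
Q = 0.8424 × 96500 = 81290 C
I = Q / t = 81290 / 21348 s = 3.81 A

3.81 A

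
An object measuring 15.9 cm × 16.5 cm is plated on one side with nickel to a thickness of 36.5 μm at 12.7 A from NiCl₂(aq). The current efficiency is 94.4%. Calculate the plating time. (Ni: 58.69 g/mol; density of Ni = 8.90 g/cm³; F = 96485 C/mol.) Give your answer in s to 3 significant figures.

Plated area = 15.9 × 16.5 = 262.4 cm²
Volume = 262.4 × 36.5×10⁻⁴ cm = 0.9578 cm³
m(Ni) = 0.9578 × 8.90 = 8.524 g
n(Ni) = 8.524 / 58.69 = 0.1452 mol; n(e⁻) = 2 × 0.1452 = 0.2904 mol
Q = 0.2904 × 96485 / 0.944 = 29680 C
t = 29680 / 12.7 = 2337 s

2340 s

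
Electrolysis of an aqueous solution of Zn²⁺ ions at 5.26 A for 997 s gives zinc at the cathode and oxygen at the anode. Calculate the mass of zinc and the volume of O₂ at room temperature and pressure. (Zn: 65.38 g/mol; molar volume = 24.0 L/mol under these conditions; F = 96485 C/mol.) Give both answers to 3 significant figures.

1.78 g Zn; 0.326 L O₂

Q = 5.26 × 997 = 5244 C; n(e⁻) = 5244 / 96485 = 0.05435 mol
Cathode: Zn²⁺ + 2e⁻ → Zn → n(Zn) = 0.05435/2 = 0.02718 mol → 1.78 g
Anode: 2H₂O → O₂ + 4H⁺ + 4e⁻ → n(O₂) = 0.05435/4 = 0.01359 mol → 0.326 L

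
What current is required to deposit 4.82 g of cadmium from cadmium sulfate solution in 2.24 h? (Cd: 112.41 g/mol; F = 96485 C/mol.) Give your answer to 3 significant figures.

n(Cd) = 4.82 / 112.41 = 0.04288 mol
Cd²⁺ + 2e⁻ → Cd, so n(e⁻) = 2 × 0.04288 = 0.08576 mol
Q = 0.08576 × 96485 = 8275 C
I = Q / t = 8275 / 8064 s = 1.03 A

1.03 A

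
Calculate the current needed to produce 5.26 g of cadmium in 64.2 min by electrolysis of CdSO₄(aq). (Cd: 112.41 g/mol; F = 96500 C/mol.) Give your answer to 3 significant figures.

n(Cd) = 5.26 / 112.41 = 0.04679 mol
Cd²⁺ + 2e⁻ → Cd, so n(e⁻) = 2 × 0.04679 = 0.09358 mol
Q = 0.09358 × 96500 = 9030 C
I = Q / t = 9030 / 3852 s = 2.34 A

2.34 A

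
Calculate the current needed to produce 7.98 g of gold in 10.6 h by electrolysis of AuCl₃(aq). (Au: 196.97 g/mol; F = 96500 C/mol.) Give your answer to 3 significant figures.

n(Au) = 7.98 / 196.97 = 0.04051 mol
Au³⁺ + 3e⁻ → Au, so n(e⁻) = 3 × 0.04051 = 0.1215 mol
Q = 0.1215 × 96500 = 11720 C
I = Q / t = 11720 / 38160 s = 0.307 A

0.307 A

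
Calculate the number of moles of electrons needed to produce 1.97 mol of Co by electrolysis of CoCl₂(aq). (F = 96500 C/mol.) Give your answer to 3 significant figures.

3.94 mol

Co²⁺ + 2e⁻ → Co, so n(e⁻) = 2 × 1.97 = 3.940 mol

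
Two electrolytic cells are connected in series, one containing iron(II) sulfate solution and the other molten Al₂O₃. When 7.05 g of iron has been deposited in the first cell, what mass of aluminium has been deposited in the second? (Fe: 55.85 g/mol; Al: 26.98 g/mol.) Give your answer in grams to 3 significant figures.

2.27 g

n(Fe) = 7.05 / 55.85 = 0.1262 mol
Fe²⁺ + 2e⁻ → Fe, so n(e⁻) = 2 × 0.1262 = 0.2524 mol
Same current for the same time ⇒ same n(e⁻) = 0.2524 mol in both cells.
Al³⁺ + 3e⁻ → Al, so n(Al) = 0.2524 / 3 = 0.08413 mol
m(Al) = 0.08413 × 26.98 = 2.27 g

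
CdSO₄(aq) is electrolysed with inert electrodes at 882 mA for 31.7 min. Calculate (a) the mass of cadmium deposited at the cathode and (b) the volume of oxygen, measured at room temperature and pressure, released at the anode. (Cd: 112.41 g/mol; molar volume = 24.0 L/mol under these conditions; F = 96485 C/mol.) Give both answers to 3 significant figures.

Q = 0.882 × 1902 = 1678 C; n(e⁻) = 1678 / 96485 = 0.01739 mol
Cathode: Cd²⁺ + 2e⁻ → Cd → n(Cd) = 0.01739/2 = 0.008695 mol → 0.977 g
Anode: 2H₂O → O₂ + 4H⁺ + 4e⁻ → n(O₂) = 0.01739/4 = 0.004348 mol → 0.104 L

0.977 g Cd; 0.104 L O₂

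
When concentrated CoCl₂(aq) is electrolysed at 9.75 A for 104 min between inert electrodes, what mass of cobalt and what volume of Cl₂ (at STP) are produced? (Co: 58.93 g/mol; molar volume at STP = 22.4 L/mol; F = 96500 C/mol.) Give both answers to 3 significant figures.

Q = 9.75 × 6240 = 60840 C; n(e⁻) = 60840 / 96500 = 0.6305 mol
Cathode: Co²⁺ + 2e⁻ → Co → n(Co) = 0.6305/2 = 0.3153 mol → 18.6 g
Anode: 2Cl⁻ → Cl₂ + 2e⁻ → n(Cl₂) = 0.6305/2 = 0.3153 mol → 7.06 L

18.6 g Co; 7.06 L Cl₂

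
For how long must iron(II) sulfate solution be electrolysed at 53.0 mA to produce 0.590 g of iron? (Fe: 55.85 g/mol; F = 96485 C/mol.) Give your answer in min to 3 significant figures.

n(Fe) = 0.590 / 55.85 = 0.01056 mol
Fe²⁺ + 2e⁻ → Fe, so n(e⁻) = 2 × 0.01056 = 0.02112 mol
Q = 0.02112 × 96485 = 2038 C
t = Q / I = 2038 / 0.0530 = 38450 s = 641 min

641 min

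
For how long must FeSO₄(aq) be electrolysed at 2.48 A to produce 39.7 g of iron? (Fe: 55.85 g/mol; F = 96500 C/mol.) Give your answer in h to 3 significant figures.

15.4 h

n(Fe) = 39.7 / 55.85 = 0.7108 mol
Fe²⁺ + 2e⁻ → Fe, so n(e⁻) = 2 × 0.7108 = 1.422 mol
Q = 1.422 × 96500 = 1.372×10^5 C
t = Q / I = 1.372×10^5 / 2.48 = 55320 s = 15.4 h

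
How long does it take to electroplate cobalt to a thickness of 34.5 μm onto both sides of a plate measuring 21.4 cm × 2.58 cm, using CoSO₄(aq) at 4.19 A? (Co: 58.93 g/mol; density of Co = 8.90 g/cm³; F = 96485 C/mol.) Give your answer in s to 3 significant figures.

2650 s

Plated area = 2 × 21.4 × 2.58 = 110.4 cm²
Volume = 110.4 × 34.5×10⁻⁴ cm = 0.3809 cm³
m(Co) = 0.3809 × 8.90 = 3.390 g
n(Co) = 3.390 / 58.93 = 0.05753 mol; n(e⁻) = 2 × 0.05753 = 0.1151 mol
Q = 0.1151 × 96485 = 11110 C
t = 11110 / 4.19 = 2652 s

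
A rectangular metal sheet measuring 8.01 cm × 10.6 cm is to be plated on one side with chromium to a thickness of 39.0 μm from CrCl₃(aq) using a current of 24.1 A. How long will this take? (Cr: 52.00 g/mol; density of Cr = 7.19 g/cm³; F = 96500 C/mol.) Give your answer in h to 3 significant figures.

0.153 h

Plated area = 8.01 × 10.6 = 84.91 cm²
Volume = 84.91 × 39.0×10⁻⁴ cm = 0.3311 cm³
m(Cr) = 0.3311 × 7.19 = 2.381 g
n(Cr) = 2.381 / 52.00 = 0.04579 mol; n(e⁻) = 3 × 0.04579 = 0.1374 mol
Q = 0.1374 × 96500 = 13260 C
t = 13260 / 24.1 = 550.2 s = 0.153 h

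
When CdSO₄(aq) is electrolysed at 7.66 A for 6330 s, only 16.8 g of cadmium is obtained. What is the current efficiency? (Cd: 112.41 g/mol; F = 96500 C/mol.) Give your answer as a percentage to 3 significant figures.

Q = 7.66 × 6330 = 48490 C
n(e⁻) = 48490 / 96500 = 0.5025 mol
Cd²⁺ + 2e⁻ → Cd, so theoretical n(Cd) = 0.2513 mol → 28.25 g
Efficiency = 16.8 / 28.25 = 0.5947 = 59.5%

59.5%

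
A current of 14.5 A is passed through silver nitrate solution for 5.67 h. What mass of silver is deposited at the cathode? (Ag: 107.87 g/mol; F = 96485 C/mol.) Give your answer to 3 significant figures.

331 g

Q = It = 14.5 × 20412 = 2.960×10^5 C
n(e⁻) = Q/F = 2.960×10^5/96485 = 3.068 mol
Ag⁺ + e⁻ → Ag, so n(Ag) = 3.068 mol
m = 3.068 × 107.87 = 331 g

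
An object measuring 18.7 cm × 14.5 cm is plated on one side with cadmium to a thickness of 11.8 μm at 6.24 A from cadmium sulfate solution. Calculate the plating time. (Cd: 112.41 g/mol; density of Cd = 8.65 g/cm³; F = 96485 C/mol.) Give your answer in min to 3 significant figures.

Plated area = 18.7 × 14.5 = 271.2 cm²
Volume = 271.2 × 11.8×10⁻⁴ cm = 0.3200 cm³
m(Cd) = 0.3200 × 8.65 = 2.768 g
n(Cd) = 2.768 / 112.41 = 0.02462 mol; n(e⁻) = 2 × 0.02462 = 0.04924 mol
Q = 0.04924 × 96485 = 4751 C
t = 4751 / 6.24 = 761.4 s = 12.7 min

12.7 min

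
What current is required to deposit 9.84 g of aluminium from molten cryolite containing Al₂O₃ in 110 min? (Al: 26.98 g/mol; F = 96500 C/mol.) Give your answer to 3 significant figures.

16.0 A

n(Al) = 9.84 / 26.98 = 0.3647 mol
Al³⁺ + 3e⁻ → Al, so n(e⁻) = 3 × 0.3647 = 1.094 mol
Q = 1.094 × 96500 = 1.056×10^5 C
I = Q / t = 1.056×10^5 / 6600 s = 16.0 A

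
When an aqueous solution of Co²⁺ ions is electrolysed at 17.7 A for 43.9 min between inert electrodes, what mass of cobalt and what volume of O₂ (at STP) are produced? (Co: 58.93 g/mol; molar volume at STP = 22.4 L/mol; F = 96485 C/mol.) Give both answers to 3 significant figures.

Q = 17.7 × 2634 = 46620 C; n(e⁻) = 46620 / 96485 = 0.4832 mol
Cathode: Co²⁺ + 2e⁻ → Co → n(Co) = 0.4832/2 = 0.2416 mol → 14.2 g
Anode: 2H₂O → O₂ + 4H⁺ + 4e⁻ → n(O₂) = 0.4832/4 = 0.1208 mol → 2.71 L

14.2 g Co; 2.71 L O₂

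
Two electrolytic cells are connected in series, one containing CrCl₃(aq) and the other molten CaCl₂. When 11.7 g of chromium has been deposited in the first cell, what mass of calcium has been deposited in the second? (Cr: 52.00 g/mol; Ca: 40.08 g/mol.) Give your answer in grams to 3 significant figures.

13.5 g

n(Cr) = 11.7 / 52.00 = 0.2250 mol
Cr³⁺ + 3e⁻ → Cr, so n(e⁻) = 3 × 0.2250 = 0.6750 mol
Same current for the same time ⇒ same n(e⁻) = 0.6750 mol in both cells.
Ca²⁺ + 2e⁻ → Ca, so n(Ca) = 0.6750 / 2 = 0.3375 mol
m(Ca) = 0.3375 × 40.08 = 13.5 g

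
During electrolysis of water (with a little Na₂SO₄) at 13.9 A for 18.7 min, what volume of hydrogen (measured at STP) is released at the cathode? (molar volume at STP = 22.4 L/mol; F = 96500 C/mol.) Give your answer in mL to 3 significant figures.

1810 mL

Q = 13.9 A × 1122 s = 15600 C
Moles of electrons = 15600 / 96500 = 0.1617 mol
2H⁺ + 2e⁻ → H₂, so n(H₂) = 0.1617 / 2 = 0.08085 mol
V = 0.08085 × 22.4 = 1.811 L
= 1810 mL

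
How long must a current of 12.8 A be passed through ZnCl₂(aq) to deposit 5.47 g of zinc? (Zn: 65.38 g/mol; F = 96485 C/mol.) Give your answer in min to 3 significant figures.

21.0 min

n(Zn) = 5.47 / 65.38 = 0.08366 mol
Zn²⁺ + 2e⁻ → Zn, so n(e⁻) = 2 × 0.08366 = 0.1673 mol
Q = 0.1673 × 96485 = 16140 C
t = Q / I = 16140 / 12.8 = 1261 s = 21.0 min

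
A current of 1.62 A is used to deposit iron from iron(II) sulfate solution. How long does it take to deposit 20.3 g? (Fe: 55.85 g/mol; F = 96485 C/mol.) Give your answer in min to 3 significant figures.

722 min

n(Fe) = 20.3 / 55.85 = 0.3635 mol
Fe²⁺ + 2e⁻ → Fe, so n(e⁻) = 2 × 0.3635 = 0.7270 mol
Q = 0.7270 × 96485 = 70140 C
t = Q / I = 70140 / 1.62 = 43300 s = 722 min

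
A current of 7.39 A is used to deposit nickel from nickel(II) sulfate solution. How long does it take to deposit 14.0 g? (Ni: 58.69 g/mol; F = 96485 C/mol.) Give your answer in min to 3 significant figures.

104 min

n(Ni) = 14.0 / 58.69 = 0.2385 mol
Ni²⁺ + 2e⁻ → Ni, so n(e⁻) = 2 × 0.2385 = 0.4770 mol
Q = 0.4770 × 96485 = 46020 C
t = Q / I = 46020 / 7.39 = 6227 s = 104 min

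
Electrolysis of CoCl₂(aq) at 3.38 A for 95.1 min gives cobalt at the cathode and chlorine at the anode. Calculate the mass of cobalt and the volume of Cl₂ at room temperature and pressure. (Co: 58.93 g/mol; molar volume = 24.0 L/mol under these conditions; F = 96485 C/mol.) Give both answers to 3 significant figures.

5.89 g Co; 2.40 L Cl₂

Q = 3.38 × 5706 = 19290 C; n(e⁻) = 19290 / 96485 = 0.1999 mol
Cathode: Co²⁺ + 2e⁻ → Co → n(Co) = 0.1999/2 = 0.09995 mol → 5.89 g
Anode: 2Cl⁻ → Cl₂ + 2e⁻ → n(Cl₂) = 0.1999/2 = 0.09995 mol → 2.40 L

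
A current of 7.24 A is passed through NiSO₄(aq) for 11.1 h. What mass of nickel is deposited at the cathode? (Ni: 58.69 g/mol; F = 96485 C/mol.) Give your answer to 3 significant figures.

88.0 g

Q = 7.24 A × 39960 s = 2.893×10^5 C
Moles of electrons = 2.893×10^5 / 96485 = 2.998 mol
Ni²⁺ + 2e⁻ → Ni, so n(Ni) = 2.998 / 2 = 1.499 mol
m = 1.499 × 58.69 = 88.0 g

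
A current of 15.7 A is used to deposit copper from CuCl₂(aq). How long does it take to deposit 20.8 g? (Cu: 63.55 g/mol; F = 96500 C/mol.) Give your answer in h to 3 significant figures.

n(Cu) = 20.8 / 63.55 = 0.3273 mol
Cu²⁺ + 2e⁻ → Cu, so n(e⁻) = 2 × 0.3273 = 0.6546 mol
Q = 0.6546 × 96500 = 63170 C
t = Q / I = 63170 / 15.7 = 4024 s = 1.12 h

1.12 h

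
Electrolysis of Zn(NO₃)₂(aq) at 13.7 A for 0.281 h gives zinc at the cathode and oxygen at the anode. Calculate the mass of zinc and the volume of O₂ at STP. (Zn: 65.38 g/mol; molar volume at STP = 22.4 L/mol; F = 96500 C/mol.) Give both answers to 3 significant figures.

Q = 13.7 × 1011.6 = 13860 C; n(e⁻) = 13860 / 96500 = 0.1436 mol
Cathode: Zn²⁺ + 2e⁻ → Zn → n(Zn) = 0.1436/2 = 0.07180 mol → 4.69 g
Anode: 2H₂O → O₂ + 4H⁺ + 4e⁻ → n(O₂) = 0.1436/4 = 0.03590 mol → 0.804 L

4.69 g Zn; 0.804 L O₂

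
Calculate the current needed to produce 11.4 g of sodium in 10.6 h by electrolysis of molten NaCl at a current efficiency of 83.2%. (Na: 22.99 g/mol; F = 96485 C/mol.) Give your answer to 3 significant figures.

1.51 A

n(Na) = 11.4 / 22.99 = 0.4959 mol
Na⁺ + e⁻ → Na, so n(e⁻) = 0.4959 mol
Q = 0.4959 × 96485 / 0.832 = 57510 C
I = Q / t = 57510 / 38160 s = 1.51 A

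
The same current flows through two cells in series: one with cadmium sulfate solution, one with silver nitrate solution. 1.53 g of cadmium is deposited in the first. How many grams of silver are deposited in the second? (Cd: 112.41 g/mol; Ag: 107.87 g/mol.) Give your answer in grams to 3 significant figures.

n(Cd) = 1.53 / 112.41 = 0.01361 mol
Cd²⁺ + 2e⁻ → Cd, so n(e⁻) = 2 × 0.01361 = 0.02722 mol
Since the cells are in series, n(e⁻) in the Ag cell is also 0.02722 mol.
Ag⁺ + e⁻ → Ag, so n(Ag) = 0.02722 mol
m(Ag) = 0.02722 × 107.87 = 2.94 g

2.94 g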